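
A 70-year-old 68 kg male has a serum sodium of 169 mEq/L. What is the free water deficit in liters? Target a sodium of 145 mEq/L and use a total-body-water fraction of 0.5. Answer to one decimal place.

5.6 L

TBW = 0.5 · 68 = 34 L
Free water deficit = TBW · (Na/145 − 1)
= 34 · (169/145 − 1)
= 34 · 0.1655
= 5.63 L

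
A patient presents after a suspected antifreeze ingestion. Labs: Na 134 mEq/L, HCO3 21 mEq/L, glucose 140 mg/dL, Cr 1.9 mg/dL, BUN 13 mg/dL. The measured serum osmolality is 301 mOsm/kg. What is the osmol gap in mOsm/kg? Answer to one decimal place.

Calculated osmolality = 2·Na + glucose/18 + BUN/2.8
= 2·134 + 140/18 + 13/2.8
= 268 + 7.78 + 4.64
= 280.42 mOsm/kg ≈ 280.4 mOsm/kg
Osmolar gap = measured − calculated = 301 − 280.4 = 20.6 mOsm/kg

20.6 mOsm/kg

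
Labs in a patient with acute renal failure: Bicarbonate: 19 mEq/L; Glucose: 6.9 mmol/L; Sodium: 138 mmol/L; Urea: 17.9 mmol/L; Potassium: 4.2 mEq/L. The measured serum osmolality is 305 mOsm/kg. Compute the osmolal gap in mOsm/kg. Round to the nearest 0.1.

Calculated osmolality = 2·Na + glucose + urea
= 2·138 + 6.9 + 17.9
= 276 + 6.90 + 17.90
= 300.8 mOsm/kg ≈ 300.8 mOsm/kg
Osmolar gap = measured − calculated = 305 − 300.8 = 4.2 mOsm/kg

4.2 mOsm/kg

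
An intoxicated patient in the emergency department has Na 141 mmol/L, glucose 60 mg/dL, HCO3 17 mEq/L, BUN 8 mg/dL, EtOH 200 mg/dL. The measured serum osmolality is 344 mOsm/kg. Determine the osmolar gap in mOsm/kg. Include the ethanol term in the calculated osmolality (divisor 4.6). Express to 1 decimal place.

12.3 mOsm/kg

Calculated osmolality = 2·Na + glucose/18 + BUN/2.8 + ethanol/4.6
= 2·141 + 60/18 + 8/2.8 + 200/4.6
= 282 + 3.33 + 2.86 + 43.48
= 331.67 mOsm/kg ≈ 331.7 mOsm/kg
Osmolar gap = measured − calculated = 344 − 331.7 = 12.3 mOsm/kg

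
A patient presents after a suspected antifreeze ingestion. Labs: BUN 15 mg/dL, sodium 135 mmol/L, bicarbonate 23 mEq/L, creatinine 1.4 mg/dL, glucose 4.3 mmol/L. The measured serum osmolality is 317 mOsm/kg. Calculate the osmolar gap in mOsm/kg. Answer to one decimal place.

37.3 mOsm/kg

Calculated osmolality = 2·Na + glucose + BUN/2.8
= 2·135 + 4.3 + 15/2.8
= 270 + 4.30 + 5.36
= 279.66 mOsm/kg ≈ 279.7 mOsm/kg
Osmolar gap = measured − calculated = 317 − 279.7 = 37.3 mOsm/kg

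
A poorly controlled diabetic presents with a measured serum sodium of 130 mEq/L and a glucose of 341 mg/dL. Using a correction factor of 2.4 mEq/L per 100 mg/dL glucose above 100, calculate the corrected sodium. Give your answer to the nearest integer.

Corrected Na = measured Na + 2.4 · (glucose − 100)/100
= 130 + 2.4 · (341 − 100)/100
= 130 + 5.8
= 135.8 mEq/L

136 mEq/L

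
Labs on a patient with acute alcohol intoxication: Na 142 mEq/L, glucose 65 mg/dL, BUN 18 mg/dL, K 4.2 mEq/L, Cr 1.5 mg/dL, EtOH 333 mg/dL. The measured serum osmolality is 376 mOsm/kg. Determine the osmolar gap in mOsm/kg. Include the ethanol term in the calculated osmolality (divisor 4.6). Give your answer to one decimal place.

9.6 mOsm/kg

Calculated osmolality = 2·Na + glucose/18 + BUN/2.8 + ethanol/4.6
= 2·142 + 65/18 + 18/2.8 + 333/4.6
= 284 + 3.61 + 6.43 + 72.39
= 366.43 mOsm/kg ≈ 366.4 mOsm/kg
Osmolar gap = measured − calculated = 376 − 366.4 = 9.6 mOsm/kg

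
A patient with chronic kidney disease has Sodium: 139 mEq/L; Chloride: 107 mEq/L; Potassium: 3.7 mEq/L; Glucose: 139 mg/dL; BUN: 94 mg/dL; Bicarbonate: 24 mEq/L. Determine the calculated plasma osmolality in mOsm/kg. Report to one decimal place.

319.3 mOsm/kg

Calculated osmolality = 2·Na + glucose/18 + BUN/2.8
= 2·139 + 139/18 + 94/2.8
= 278 + 7.72 + 33.57
= 319.29 mOsm/kg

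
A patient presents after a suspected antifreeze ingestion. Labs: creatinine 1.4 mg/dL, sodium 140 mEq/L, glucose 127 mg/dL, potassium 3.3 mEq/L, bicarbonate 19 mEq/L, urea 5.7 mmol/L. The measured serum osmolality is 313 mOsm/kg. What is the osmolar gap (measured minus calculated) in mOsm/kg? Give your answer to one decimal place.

Calculated osmolality = 2·Na + glucose/18 + urea
= 2·140 + 127/18 + 5.7
= 280 + 7.06 + 5.70
= 292.76 mOsm/kg ≈ 292.8 mOsm/kg
Osmolar gap = measured − calculated = 313 − 292.8 = 20.2 mOsm/kg

20.2 mOsm/kg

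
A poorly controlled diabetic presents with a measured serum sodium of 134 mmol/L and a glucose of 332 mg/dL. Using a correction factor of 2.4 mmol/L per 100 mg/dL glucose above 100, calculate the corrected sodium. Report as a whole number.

Corrected Na = measured Na + 2.4 · (glucose − 100)/100
= 134 + 2.4 · (332 − 100)/100
= 134 + 5.6
= 139.6 mmol/L

140 mmol/L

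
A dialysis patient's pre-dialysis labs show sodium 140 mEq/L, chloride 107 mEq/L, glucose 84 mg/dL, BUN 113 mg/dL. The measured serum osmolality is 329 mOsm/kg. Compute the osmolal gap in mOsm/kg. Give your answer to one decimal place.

Calculated osmolality = 2·Na + glucose/18 + BUN/2.8
= 2·140 + 84/18 + 113/2.8
= 280 + 4.67 + 40.36
= 325.03 mOsm/kg ≈ 325.0 mOsm/kg
Osmolar gap = measured − calculated = 329 − 325.0 = 4.0 mOsm/kg

4.0 mOsm/kg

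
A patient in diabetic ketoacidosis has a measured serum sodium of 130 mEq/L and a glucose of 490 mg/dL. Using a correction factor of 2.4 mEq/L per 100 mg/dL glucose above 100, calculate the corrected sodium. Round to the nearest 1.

139 mEq/L

Corrected Na = measured Na + 2.4 · (glucose − 100)/100
= 130 + 2.4 · (490 − 100)/100
= 130 + 9.4
= 139.4 mEq/L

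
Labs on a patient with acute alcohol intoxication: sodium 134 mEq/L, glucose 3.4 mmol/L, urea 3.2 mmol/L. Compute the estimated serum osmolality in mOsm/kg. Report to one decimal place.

Calculated osmolality = 2·Na + glucose + urea
= 2·134 + 3.4 + 3.2
= 268 + 3.40 + 3.20
= 274.6 mOsm/kg

274.6 mOsm/kg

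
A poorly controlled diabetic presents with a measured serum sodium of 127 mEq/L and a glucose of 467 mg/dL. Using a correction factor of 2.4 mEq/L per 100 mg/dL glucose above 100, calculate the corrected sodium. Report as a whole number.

136 mEq/L

Corrected Na = measured Na + 2.4 · (glucose − 100)/100
= 127 + 2.4 · (467 − 100)/100
= 127 + 8.8
= 135.8 mEq/L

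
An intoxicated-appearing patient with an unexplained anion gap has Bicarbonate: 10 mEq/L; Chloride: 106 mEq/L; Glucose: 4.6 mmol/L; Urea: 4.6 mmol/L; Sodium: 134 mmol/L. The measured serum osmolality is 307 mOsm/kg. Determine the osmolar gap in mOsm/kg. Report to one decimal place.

29.8 mOsm/kg

Calculated osmolality = 2·Na + glucose + urea
= 2·134 + 4.6 + 4.6
= 268 + 4.60 + 4.60
= 277.2 mOsm/kg ≈ 277.2 mOsm/kg
Osmolar gap = measured − calculated = 307 − 277.2 = 29.8 mOsm/kg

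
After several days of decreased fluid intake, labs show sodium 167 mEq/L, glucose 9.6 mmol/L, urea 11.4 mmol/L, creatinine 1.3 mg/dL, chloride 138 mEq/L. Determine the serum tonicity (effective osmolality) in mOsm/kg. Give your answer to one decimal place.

343.6 mOsm/kg

Effective osmolality excludes urea (freely permeant across cell membranes):
2·Na + glucose
= 2·167 + 9.6
= 334 + 9.6
= 343.6 mOsm/kg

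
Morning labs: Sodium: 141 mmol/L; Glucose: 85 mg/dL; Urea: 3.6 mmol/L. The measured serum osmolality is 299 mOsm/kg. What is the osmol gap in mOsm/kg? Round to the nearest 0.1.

8.7 mOsm/kg

Calculated osmolality = 2·Na + glucose/18 + urea
= 2·141 + 85/18 + 3.6
= 282 + 4.72 + 3.60
= 290.32 mOsm/kg ≈ 290.3 mOsm/kg
Osmolar gap = measured − calculated = 299 − 290.3 = 8.7 mOsm/kg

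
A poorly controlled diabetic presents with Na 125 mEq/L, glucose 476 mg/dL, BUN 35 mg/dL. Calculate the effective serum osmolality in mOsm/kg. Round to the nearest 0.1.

276.4 mOsm/kg

Effective osmolality excludes urea (freely permeant across cell membranes):
2·Na + glucose/18
= 2·125 + 476/18
= 250 + 26.44
= 276.44 mOsm/kg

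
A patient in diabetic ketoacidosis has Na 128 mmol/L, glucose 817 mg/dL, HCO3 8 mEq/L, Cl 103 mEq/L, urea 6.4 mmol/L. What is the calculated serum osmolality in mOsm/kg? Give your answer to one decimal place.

307.8 mOsm/kg

Calculated osmolality = 2·Na + glucose/18 + urea
= 2·128 + 817/18 + 6.4
= 256 + 45.39 + 6.40
= 307.79 mOsm/kg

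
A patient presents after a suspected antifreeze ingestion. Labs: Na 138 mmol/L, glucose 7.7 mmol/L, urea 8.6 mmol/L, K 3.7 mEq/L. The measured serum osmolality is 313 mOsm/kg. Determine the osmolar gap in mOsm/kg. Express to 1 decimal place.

Calculated osmolality = 2·Na + glucose + urea
= 2·138 + 7.7 + 8.6
= 276 + 7.70 + 8.60
= 292.3 mOsm/kg ≈ 292.3 mOsm/kg
Osmolar gap = measured − calculated = 313 − 292.3 = 20.7 mOsm/kg

20.7 mOsm/kg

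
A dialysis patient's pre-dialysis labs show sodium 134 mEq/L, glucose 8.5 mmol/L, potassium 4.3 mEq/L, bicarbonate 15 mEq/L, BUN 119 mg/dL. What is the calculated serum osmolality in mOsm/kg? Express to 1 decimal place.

Calculated osmolality = 2·Na + glucose + BUN/2.8
= 2·134 + 8.5 + 119/2.8
= 268 + 8.50 + 42.50
= 319 mOsm/kg

319.0 mOsm/kg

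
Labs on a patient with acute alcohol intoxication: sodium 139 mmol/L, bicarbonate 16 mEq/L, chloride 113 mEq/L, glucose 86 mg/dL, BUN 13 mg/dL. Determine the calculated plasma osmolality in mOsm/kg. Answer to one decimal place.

Calculated osmolality = 2·Na + glucose/18 + BUN/2.8
= 2·139 + 86/18 + 13/2.8
= 278 + 4.78 + 4.64
= 287.42 mOsm/kg

287.4 mOsm/kg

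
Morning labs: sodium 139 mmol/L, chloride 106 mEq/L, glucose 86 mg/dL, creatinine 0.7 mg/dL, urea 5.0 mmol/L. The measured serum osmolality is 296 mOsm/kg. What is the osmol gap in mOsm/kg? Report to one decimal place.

8.2 mOsm/kg

Calculated osmolality = 2·Na + glucose/18 + urea
= 2·139 + 86/18 + 5
= 278 + 4.78 + 5
= 287.78 mOsm/kg ≈ 287.8 mOsm/kg
Osmolar gap = measured − calculated = 296 − 287.8 = 8.2 mOsm/kg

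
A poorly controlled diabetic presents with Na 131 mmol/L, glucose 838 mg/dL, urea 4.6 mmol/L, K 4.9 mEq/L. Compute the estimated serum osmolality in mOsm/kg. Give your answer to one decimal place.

313.2 mOsm/kg

Calculated osmolality = 2·Na + glucose/18 + urea
= 2·131 + 838/18 + 4.6
= 262 + 46.56 + 4.60
= 313.16 mOsm/kg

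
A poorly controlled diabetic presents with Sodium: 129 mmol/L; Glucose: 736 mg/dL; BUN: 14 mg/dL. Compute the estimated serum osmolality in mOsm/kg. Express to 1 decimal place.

Calculated osmolality = 2·Na + glucose/18 + BUN/2.8
= 2·129 + 736/18 + 14/2.8
= 258 + 40.89 + 5
= 303.89 mOsm/kg

303.9 mOsm/kg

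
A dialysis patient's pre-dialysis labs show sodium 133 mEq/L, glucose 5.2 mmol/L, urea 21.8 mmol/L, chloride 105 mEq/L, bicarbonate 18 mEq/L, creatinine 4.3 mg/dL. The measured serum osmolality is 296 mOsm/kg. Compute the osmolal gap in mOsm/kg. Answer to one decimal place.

3.0 mOsm/kg

Calculated osmolality = 2·Na + glucose + urea
= 2·133 + 5.2 + 21.8
= 266 + 5.20 + 21.80
= 293 mOsm/kg ≈ 293.0 mOsm/kg
Osmolar gap = measured − calculated = 296 − 293.0 = 3.0 mOsm/kg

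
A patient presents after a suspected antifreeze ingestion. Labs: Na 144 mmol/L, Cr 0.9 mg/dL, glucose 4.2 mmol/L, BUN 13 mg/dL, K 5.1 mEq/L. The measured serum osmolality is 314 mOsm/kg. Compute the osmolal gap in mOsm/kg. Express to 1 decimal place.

17.2 mOsm/kg

Calculated osmolality = 2·Na + glucose + BUN/2.8
= 2·144 + 4.2 + 13/2.8
= 288 + 4.20 + 4.64
= 296.84 mOsm/kg ≈ 296.8 mOsm/kg
Osmolar gap = measured − calculated = 314 − 296.8 = 17.2 mOsm/kg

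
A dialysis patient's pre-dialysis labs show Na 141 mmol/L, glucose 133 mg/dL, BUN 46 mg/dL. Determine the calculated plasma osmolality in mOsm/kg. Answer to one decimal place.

Calculated osmolality = 2·Na + glucose/18 + BUN/2.8
= 2·141 + 133/18 + 46/2.8
= 282 + 7.39 + 16.43
= 305.82 mOsm/kg

305.8 mOsm/kg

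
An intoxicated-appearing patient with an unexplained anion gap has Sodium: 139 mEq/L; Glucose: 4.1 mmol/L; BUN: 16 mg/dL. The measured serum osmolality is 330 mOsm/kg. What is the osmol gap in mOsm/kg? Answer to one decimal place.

42.2 mOsm/kg

Calculated osmolality = 2·Na + glucose + BUN/2.8
= 2·139 + 4.1 + 16/2.8
= 278 + 4.10 + 5.71
= 287.81 mOsm/kg ≈ 287.8 mOsm/kg
Osmolar gap = measured − calculated = 330 − 287.8 = 42.2 mOsm/kg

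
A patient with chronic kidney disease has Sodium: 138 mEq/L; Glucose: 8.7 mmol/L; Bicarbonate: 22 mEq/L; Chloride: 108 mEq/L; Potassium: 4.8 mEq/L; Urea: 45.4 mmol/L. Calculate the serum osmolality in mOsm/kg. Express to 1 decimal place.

Calculated osmolality = 2·Na + glucose + urea
= 2·138 + 8.7 + 45.4
= 276 + 8.70 + 45.40
= 330.1 mOsm/kg

330.1 mOsm/kg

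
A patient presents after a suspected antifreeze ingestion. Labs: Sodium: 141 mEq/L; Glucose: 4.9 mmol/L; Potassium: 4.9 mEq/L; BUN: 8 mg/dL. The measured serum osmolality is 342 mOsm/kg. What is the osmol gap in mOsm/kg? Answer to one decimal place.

Calculated osmolality = 2·Na + glucose + BUN/2.8
= 2·141 + 4.9 + 8/2.8
= 282 + 4.90 + 2.86
= 289.76 mOsm/kg ≈ 289.8 mOsm/kg
Osmolar gap = measured − calculated = 342 − 289.8 = 52.2 mOsm/kg

52.2 mOsm/kg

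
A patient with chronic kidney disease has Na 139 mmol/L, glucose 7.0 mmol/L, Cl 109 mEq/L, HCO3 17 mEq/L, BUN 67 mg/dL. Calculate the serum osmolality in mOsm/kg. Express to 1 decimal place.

308.9 mOsm/kg

Calculated osmolality = 2·Na + glucose + BUN/2.8
= 2·139 + 7 + 67/2.8
= 278 + 7 + 23.93
= 308.93 mOsm/kg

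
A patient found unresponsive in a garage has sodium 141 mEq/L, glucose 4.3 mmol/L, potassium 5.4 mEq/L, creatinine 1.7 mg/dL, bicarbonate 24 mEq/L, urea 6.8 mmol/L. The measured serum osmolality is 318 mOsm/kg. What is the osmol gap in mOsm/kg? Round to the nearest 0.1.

24.9 mOsm/kg

Calculated osmolality = 2·Na + glucose + urea
= 2·141 + 4.3 + 6.8
= 282 + 4.30 + 6.80
= 293.1 mOsm/kg ≈ 293.1 mOsm/kg
Osmolar gap = measured − calculated = 318 − 293.1 = 24.9 mOsm/kg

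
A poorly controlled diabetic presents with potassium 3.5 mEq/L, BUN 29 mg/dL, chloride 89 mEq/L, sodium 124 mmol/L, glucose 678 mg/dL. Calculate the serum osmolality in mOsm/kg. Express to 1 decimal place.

296.0 mOsm/kg

Calculated osmolality = 2·Na + glucose/18 + BUN/2.8
= 2·124 + 678/18 + 29/2.8
= 248 + 37.67 + 10.36
= 296.03 mOsm/kg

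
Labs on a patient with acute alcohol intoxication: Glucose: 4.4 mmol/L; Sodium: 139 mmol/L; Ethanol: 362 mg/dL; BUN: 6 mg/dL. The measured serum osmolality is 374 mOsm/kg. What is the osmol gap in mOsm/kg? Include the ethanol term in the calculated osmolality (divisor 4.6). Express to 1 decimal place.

Calculated osmolality = 2·Na + glucose + BUN/2.8 + ethanol/4.6
= 2·139 + 4.4 + 6/2.8 + 362/4.6
= 278 + 4.40 + 2.14 + 78.70
= 363.24 mOsm/kg ≈ 363.2 mOsm/kg
Osmolar gap = measured − calculated = 374 − 363.2 = 10.8 mOsm/kg

10.8 mOsm/kg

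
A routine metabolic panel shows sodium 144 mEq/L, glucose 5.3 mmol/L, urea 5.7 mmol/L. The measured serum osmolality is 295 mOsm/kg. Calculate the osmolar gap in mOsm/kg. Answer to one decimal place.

Calculated osmolality = 2·Na + glucose + urea
= 2·144 + 5.3 + 5.7
= 288 + 5.30 + 5.70
= 299 mOsm/kg ≈ 299.0 mOsm/kg
Osmolar gap = measured − calculated = 295 − 299.0 = -4.0 mOsm/kg

-4.0 mOsm/kg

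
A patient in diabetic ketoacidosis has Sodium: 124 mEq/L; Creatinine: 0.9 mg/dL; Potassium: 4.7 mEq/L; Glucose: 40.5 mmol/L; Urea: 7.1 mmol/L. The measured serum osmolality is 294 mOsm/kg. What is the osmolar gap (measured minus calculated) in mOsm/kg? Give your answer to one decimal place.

-1.6 mOsm/kg

Calculated osmolality = 2·Na + glucose + urea
= 2·124 + 40.5 + 7.1
= 248 + 40.50 + 7.10
= 295.6 mOsm/kg ≈ 295.6 mOsm/kg
Osmolar gap = measured − calculated = 294 − 295.6 = -1.6 mOsm/kg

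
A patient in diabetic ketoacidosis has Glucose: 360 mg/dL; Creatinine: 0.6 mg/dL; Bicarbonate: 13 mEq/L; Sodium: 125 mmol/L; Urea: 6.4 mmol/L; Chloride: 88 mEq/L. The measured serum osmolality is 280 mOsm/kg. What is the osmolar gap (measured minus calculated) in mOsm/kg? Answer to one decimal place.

3.6 mOsm/kg

Calculated osmolality = 2·Na + glucose/18 + urea
= 2·125 + 360/18 + 6.4
= 250 + 20 + 6.40
= 276.4 mOsm/kg ≈ 276.4 mOsm/kg
Osmolar gap = measured − calculated = 280 − 276.4 = 3.6 mOsm/kg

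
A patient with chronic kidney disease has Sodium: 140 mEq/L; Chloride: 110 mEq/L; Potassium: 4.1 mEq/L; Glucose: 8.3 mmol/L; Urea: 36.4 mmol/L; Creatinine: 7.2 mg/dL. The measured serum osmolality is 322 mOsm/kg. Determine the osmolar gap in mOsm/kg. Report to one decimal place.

Calculated osmolality = 2·Na + glucose + urea
= 2·140 + 8.3 + 36.4
= 280 + 8.30 + 36.40
= 324.7 mOsm/kg ≈ 324.7 mOsm/kg
Osmolar gap = measured − calculated = 322 − 324.7 = -2.7 mOsm/kg

-2.7 mOsm/kg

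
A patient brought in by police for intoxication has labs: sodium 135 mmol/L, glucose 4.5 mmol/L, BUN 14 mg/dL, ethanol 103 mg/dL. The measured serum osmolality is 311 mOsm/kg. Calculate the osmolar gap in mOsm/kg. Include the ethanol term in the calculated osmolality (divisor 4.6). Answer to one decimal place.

9.1 mOsm/kg

Calculated osmolality = 2·Na + glucose + BUN/2.8 + ethanol/4.6
= 2·135 + 4.5 + 14/2.8 + 103/4.6
= 270 + 4.50 + 5 + 22.39
= 301.89 mOsm/kg ≈ 301.9 mOsm/kg
Osmolar gap = measured − calculated = 311 − 301.9 = 9.1 mOsm/kg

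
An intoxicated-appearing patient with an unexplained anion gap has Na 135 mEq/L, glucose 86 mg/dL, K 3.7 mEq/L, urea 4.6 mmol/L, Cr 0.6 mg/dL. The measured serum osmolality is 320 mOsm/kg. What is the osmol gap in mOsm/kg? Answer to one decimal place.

Calculated osmolality = 2·Na + glucose/18 + urea
= 2·135 + 86/18 + 4.6
= 270 + 4.78 + 4.60
= 279.38 mOsm/kg ≈ 279.4 mOsm/kg
Osmolar gap = measured − calculated = 320 − 279.4 = 40.6 mOsm/kg

40.6 mOsm/kg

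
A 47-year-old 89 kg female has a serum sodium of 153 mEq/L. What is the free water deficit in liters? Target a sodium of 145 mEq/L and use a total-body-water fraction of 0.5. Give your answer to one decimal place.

2.5 L

TBW = 0.5 · 89 = 44.5 L
Free water deficit = TBW · (Na/145 − 1)
= 44.5 · (153/145 − 1)
= 44.5 · 0.0552
= 2.46 L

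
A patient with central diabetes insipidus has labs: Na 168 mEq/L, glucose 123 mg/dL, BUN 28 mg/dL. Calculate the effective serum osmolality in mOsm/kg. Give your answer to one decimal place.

342.8 mOsm/kg

Effective osmolality excludes urea (freely permeant across cell membranes):
2·Na + glucose/18
= 2·168 + 123/18
= 336 + 6.83
= 342.83 mOsm/kg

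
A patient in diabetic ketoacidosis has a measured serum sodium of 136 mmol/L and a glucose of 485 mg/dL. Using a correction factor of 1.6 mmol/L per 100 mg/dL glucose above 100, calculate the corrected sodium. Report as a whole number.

Corrected Na = measured Na + 1.6 · (glucose − 100)/100
= 136 + 1.6 · (485 − 100)/100
= 136 + 6.2
= 142.2 mmol/L

142 mmol/L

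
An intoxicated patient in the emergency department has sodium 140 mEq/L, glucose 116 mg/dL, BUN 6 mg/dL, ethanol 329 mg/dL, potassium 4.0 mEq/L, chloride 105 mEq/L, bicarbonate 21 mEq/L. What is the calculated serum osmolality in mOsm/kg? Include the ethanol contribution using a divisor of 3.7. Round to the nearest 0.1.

Calculated osmolality = 2·Na + glucose/18 + BUN/2.8 + ethanol/3.7
= 2·140 + 116/18 + 6/2.8 + 329/3.7
= 280 + 6.44 + 2.14 + 88.92
= 377.5 mOsm/kg

377.5 mOsm/kg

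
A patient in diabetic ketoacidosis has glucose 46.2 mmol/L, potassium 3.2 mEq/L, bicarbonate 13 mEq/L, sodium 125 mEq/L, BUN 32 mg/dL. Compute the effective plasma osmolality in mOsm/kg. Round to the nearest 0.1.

296.2 mOsm/kg

Effective osmolality excludes urea (freely permeant across cell membranes):
2·Na + glucose
= 2·125 + 46.2
= 250 + 46.2
= 296.2 mOsm/kg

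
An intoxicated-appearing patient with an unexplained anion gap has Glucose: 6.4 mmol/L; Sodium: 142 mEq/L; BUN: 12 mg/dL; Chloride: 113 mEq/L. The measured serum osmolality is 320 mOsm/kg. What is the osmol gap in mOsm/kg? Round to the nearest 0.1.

Calculated osmolality = 2·Na + glucose + BUN/2.8
= 2·142 + 6.4 + 12/2.8
= 284 + 6.40 + 4.29
= 294.69 mOsm/kg ≈ 294.7 mOsm/kg
Osmolar gap = measured − calculated = 320 − 294.7 = 25.3 mOsm/kg

25.3 mOsm/kg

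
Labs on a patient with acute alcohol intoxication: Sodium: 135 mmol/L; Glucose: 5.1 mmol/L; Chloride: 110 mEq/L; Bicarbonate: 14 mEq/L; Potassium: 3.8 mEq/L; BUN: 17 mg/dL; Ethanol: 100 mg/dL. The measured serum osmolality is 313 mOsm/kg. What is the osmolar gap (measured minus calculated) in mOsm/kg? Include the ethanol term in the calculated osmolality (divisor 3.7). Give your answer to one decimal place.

4.8 mOsm/kg

Calculated osmolality = 2·Na + glucose + BUN/2.8 + ethanol/3.7
= 2·135 + 5.1 + 17/2.8 + 100/3.7
= 270 + 5.10 + 6.07 + 27.03
= 308.2 mOsm/kg ≈ 308.2 mOsm/kg
Osmolar gap = measured − calculated = 313 − 308.2 = 4.8 mOsm/kg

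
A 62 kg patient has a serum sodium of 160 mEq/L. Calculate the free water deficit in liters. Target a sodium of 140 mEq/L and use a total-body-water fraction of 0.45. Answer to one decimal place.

TBW = 0.45 · 62 = 27.9 L
Free water deficit = TBW · (Na/140 − 1)
= 27.9 · (160/140 − 1)
= 27.9 · 0.1429
= 3.99 L

4.0 L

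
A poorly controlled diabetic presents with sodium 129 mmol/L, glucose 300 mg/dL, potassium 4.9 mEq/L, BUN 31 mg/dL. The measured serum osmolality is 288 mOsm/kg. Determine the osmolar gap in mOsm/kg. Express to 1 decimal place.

2.3 mOsm/kg

Calculated osmolality = 2·Na + glucose/18 + BUN/2.8
= 2·129 + 300/18 + 31/2.8
= 258 + 16.67 + 11.07
= 285.74 mOsm/kg ≈ 285.7 mOsm/kg
Osmolar gap = measured − calculated = 288 − 285.7 = 2.3 mOsm/kg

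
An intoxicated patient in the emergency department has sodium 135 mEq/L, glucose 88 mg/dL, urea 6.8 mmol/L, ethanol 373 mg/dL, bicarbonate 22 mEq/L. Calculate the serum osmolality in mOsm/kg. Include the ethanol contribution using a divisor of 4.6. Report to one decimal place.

362.8 mOsm/kg

Calculated osmolality = 2·Na + glucose/18 + urea + ethanol/4.6
= 2·135 + 88/18 + 6.8 + 373/4.6
= 270 + 4.89 + 6.80 + 81.09
= 362.78 mOsm/kg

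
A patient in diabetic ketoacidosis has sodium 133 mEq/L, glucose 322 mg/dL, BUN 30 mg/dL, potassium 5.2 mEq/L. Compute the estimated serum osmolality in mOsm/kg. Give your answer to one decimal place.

Calculated osmolality = 2·Na + glucose/18 + BUN/2.8
= 2·133 + 322/18 + 30/2.8
= 266 + 17.89 + 10.71
= 294.6 mOsm/kg

294.6 mOsm/kg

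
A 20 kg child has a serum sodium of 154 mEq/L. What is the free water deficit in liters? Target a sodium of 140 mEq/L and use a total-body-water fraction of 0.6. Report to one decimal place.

TBW = 0.6 · 20 = 12 L
Free water deficit = TBW · (Na/140 − 1)
= 12 · (154/140 − 1)
= 12 · 0.1
= 1.2 L

1.2 L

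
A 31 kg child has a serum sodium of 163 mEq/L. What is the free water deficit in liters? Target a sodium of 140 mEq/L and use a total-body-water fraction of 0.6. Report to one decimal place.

TBW = 0.6 · 31 = 18.6 L
Free water deficit = TBW · (Na/140 − 1)
= 18.6 · (163/140 − 1)
= 18.6 · 0.1643
= 3.06 L

3.1 L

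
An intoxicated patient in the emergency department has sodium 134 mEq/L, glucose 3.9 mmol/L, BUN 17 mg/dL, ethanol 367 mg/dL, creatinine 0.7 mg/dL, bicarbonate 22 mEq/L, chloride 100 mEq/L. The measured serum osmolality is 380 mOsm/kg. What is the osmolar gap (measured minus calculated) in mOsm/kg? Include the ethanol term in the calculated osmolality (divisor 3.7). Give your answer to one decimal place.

Calculated osmolality = 2·Na + glucose + BUN/2.8 + ethanol/3.7
= 2·134 + 3.9 + 17/2.8 + 367/3.7
= 268 + 3.90 + 6.07 + 99.19
= 377.16 mOsm/kg ≈ 377.2 mOsm/kg
Osmolar gap = measured − calculated = 380 − 377.2 = 2.8 mOsm/kg

2.8 mOsm/kg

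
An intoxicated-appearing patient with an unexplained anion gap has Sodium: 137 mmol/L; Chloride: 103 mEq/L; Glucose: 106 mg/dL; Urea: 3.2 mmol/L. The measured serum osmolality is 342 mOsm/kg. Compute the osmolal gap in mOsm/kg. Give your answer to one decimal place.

Calculated osmolality = 2·Na + glucose/18 + urea
= 2·137 + 106/18 + 3.2
= 274 + 5.89 + 3.20
= 283.09 mOsm/kg ≈ 283.1 mOsm/kg
Osmolar gap = measured − calculated = 342 − 283.1 = 58.9 mOsm/kg

58.9 mOsm/kg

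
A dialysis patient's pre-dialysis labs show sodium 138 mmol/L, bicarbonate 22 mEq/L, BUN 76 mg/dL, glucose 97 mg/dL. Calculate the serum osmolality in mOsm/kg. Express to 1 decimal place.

308.5 mOsm/kg

Calculated osmolality = 2·Na + glucose/18 + BUN/2.8
= 2·138 + 97/18 + 76/2.8
= 276 + 5.39 + 27.14
= 308.53 mOsm/kg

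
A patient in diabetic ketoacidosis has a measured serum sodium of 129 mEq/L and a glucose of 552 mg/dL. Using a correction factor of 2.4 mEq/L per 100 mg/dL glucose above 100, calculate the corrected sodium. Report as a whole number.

Corrected Na = measured Na + 2.4 · (glucose − 100)/100
= 129 + 2.4 · (552 − 100)/100
= 129 + 10.8
= 139.8 mEq/L

140 mEq/L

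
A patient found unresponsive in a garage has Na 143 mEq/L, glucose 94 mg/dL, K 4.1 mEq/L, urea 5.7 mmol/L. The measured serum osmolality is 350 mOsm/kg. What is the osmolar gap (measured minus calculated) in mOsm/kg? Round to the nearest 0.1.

Calculated osmolality = 2·Na + glucose/18 + urea
= 2·143 + 94/18 + 5.7
= 286 + 5.22 + 5.70
= 296.92 mOsm/kg ≈ 296.9 mOsm/kg
Osmolar gap = measured − calculated = 350 − 296.9 = 53.1 mOsm/kg

53.1 mOsm/kg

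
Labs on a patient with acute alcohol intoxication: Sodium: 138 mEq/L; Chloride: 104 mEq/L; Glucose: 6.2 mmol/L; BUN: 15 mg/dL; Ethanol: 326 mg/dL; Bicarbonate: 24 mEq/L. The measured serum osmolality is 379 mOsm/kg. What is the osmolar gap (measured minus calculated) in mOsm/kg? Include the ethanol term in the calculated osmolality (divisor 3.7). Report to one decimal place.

Calculated osmolality = 2·Na + glucose + BUN/2.8 + ethanol/3.7
= 2·138 + 6.2 + 15/2.8 + 326/3.7
= 276 + 6.20 + 5.36 + 88.11
= 375.67 mOsm/kg ≈ 375.7 mOsm/kg
Osmolar gap = measured − calculated = 379 − 375.7 = 3.3 mOsm/kg

3.3 mOsm/kg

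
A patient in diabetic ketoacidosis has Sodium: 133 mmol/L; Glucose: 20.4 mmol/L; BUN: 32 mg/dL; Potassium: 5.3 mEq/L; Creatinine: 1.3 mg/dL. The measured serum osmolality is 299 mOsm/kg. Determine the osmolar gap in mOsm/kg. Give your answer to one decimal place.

Calculated osmolality = 2·Na + glucose + BUN/2.8
= 2·133 + 20.4 + 32/2.8
= 266 + 20.40 + 11.43
= 297.83 mOsm/kg ≈ 297.8 mOsm/kg
Osmolar gap = measured − calculated = 299 − 297.8 = 1.2 mOsm/kg

1.2 mOsm/kg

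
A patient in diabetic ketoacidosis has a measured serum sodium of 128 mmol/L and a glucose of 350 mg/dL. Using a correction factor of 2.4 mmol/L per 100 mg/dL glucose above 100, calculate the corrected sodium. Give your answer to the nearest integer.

134 mmol/L

Corrected Na = measured Na + 2.4 · (glucose − 100)/100
= 128 + 2.4 · (350 − 100)/100
= 128 + 6
= 134 mmol/L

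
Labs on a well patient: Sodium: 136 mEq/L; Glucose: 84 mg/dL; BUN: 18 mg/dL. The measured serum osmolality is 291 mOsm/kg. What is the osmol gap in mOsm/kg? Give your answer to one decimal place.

Calculated osmolality = 2·Na + glucose/18 + BUN/2.8
= 2·136 + 84/18 + 18/2.8
= 272 + 4.67 + 6.43
= 283.1 mOsm/kg ≈ 283.1 mOsm/kg
Osmolar gap = measured − calculated = 291 − 283.1 = 7.9 mOsm/kg

7.9 mOsm/kg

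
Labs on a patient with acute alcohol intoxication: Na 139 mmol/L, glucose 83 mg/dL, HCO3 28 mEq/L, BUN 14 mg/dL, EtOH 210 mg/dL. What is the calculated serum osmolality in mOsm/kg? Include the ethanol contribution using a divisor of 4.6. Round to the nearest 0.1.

333.3 mOsm/kg

Calculated osmolality = 2·Na + glucose/18 + BUN/2.8 + ethanol/4.6
= 2·139 + 83/18 + 14/2.8 + 210/4.6
= 278 + 4.61 + 5 + 45.65
= 333.26 mOsm/kg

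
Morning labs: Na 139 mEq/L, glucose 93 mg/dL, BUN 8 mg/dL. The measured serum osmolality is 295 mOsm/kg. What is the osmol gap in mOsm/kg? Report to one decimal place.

9.0 mOsm/kg

Calculated osmolality = 2·Na + glucose/18 + BUN/2.8
= 2·139 + 93/18 + 8/2.8
= 278 + 5.17 + 2.86
= 286.03 mOsm/kg ≈ 286.0 mOsm/kg
Osmolar gap = measured − calculated = 295 − 286.0 = 9.0 mOsm/kg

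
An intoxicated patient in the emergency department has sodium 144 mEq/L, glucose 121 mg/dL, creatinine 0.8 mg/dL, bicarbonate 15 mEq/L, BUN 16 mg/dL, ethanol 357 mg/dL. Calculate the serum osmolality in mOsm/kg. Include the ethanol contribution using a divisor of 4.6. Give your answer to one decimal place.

Calculated osmolality = 2·Na + glucose/18 + BUN/2.8 + ethanol/4.6
= 2·144 + 121/18 + 16/2.8 + 357/4.6
= 288 + 6.72 + 5.71 + 77.61
= 378.04 mOsm/kg

378.0 mOsm/kg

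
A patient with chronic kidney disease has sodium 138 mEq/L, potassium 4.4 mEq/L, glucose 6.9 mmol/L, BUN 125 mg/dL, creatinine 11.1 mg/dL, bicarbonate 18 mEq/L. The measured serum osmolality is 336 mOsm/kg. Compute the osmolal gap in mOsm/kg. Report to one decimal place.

8.5 mOsm/kg

Calculated osmolality = 2·Na + glucose + BUN/2.8
= 2·138 + 6.9 + 125/2.8
= 276 + 6.90 + 44.64
= 327.54 mOsm/kg ≈ 327.5 mOsm/kg
Osmolar gap = measured − calculated = 336 − 327.5 = 8.5 mOsm/kg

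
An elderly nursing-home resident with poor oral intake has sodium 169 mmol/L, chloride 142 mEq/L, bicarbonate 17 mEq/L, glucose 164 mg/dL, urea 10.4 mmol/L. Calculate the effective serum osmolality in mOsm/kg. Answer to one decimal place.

347.1 mOsm/kg

Effective osmolality excludes urea (freely permeant across cell membranes):
2·Na + glucose/18
= 2·169 + 164/18
= 338 + 9.11
= 347.11 mOsm/kg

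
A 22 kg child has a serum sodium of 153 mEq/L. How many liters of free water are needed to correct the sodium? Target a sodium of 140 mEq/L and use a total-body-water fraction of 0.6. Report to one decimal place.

TBW = 0.6 · 22 = 13.2 L
Free water deficit = TBW · (Na/140 − 1)
= 13.2 · (153/140 − 1)
= 13.2 · 0.0929
= 1.23 L

1.2 L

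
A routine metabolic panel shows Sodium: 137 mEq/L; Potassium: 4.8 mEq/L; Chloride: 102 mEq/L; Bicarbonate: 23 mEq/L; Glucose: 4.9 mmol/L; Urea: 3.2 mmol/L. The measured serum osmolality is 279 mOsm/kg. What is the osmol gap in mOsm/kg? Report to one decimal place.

Calculated osmolality = 2·Na + glucose + urea
= 2·137 + 4.9 + 3.2
= 274 + 4.90 + 3.20
= 282.1 mOsm/kg ≈ 282.1 mOsm/kg
Osmolar gap = measured − calculated = 279 − 282.1 = -3.1 mOsm/kg

-3.1 mOsm/kg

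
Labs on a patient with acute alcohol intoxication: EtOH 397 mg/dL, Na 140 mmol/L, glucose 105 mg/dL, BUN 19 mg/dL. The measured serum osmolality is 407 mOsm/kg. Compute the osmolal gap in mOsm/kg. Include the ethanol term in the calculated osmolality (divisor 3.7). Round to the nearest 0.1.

7.1 mOsm/kg

Calculated osmolality = 2·Na + glucose/18 + BUN/2.8 + ethanol/3.7
= 2·140 + 105/18 + 19/2.8 + 397/3.7
= 280 + 5.83 + 6.79 + 107.30
= 399.92 mOsm/kg ≈ 399.9 mOsm/kg
Osmolar gap = measured − calculated = 407 − 399.9 = 7.1 mOsm/kg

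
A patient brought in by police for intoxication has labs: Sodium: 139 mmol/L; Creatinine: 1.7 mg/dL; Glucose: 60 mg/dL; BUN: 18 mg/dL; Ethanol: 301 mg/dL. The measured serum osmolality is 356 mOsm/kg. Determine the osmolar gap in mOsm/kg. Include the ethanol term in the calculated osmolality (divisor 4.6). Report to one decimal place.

2.8 mOsm/kg

Calculated osmolality = 2·Na + glucose/18 + BUN/2.8 + ethanol/4.6
= 2·139 + 60/18 + 18/2.8 + 301/4.6
= 278 + 3.33 + 6.43 + 65.43
= 353.19 mOsm/kg ≈ 353.2 mOsm/kg
Osmolar gap = measured − calculated = 356 − 353.2 = 2.8 mOsm/kg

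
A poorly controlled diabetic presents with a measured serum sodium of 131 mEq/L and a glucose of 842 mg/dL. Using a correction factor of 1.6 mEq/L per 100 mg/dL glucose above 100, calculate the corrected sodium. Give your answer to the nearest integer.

Corrected Na = measured Na + 1.6 · (glucose − 100)/100
= 131 + 1.6 · (842 − 100)/100
= 131 + 11.9
= 142.9 mEq/L

143 mEq/L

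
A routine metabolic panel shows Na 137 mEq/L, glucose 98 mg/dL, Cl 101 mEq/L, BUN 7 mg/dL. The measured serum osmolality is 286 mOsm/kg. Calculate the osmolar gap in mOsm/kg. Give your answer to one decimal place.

Calculated osmolality = 2·Na + glucose/18 + BUN/2.8
= 2·137 + 98/18 + 7/2.8
= 274 + 5.44 + 2.50
= 281.94 mOsm/kg ≈ 281.9 mOsm/kg
Osmolar gap = measured − calculated = 286 − 281.9 = 4.1 mOsm/kg

4.1 mOsm/kg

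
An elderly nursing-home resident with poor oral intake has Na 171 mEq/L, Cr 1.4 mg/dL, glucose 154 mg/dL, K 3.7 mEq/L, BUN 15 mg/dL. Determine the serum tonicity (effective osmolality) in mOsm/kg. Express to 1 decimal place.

Effective osmolality excludes urea (freely permeant across cell membranes):
2·Na + glucose/18
= 2·171 + 154/18
= 342 + 8.56
= 350.56 mOsm/kg

350.6 mOsm/kg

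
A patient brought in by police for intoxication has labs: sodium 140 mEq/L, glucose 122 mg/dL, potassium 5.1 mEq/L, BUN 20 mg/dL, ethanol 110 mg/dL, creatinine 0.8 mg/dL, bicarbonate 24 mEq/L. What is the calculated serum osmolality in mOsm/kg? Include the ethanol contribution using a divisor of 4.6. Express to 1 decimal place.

317.8 mOsm/kg

Calculated osmolality = 2·Na + glucose/18 + BUN/2.8 + ethanol/4.6
= 2·140 + 122/18 + 20/2.8 + 110/4.6
= 280 + 6.78 + 7.14 + 23.91
= 317.83 mOsm/kg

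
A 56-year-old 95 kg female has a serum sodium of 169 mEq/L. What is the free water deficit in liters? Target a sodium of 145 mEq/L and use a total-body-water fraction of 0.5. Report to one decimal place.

TBW = 0.5 · 95 = 47.5 L
Free water deficit = TBW · (Na/145 − 1)
= 47.5 · (169/145 − 1)
= 47.5 · 0.1655
= 7.86 L

7.9 L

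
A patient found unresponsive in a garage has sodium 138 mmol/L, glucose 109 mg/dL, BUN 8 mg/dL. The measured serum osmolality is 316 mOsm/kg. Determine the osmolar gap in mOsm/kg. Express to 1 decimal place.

Calculated osmolality = 2·Na + glucose/18 + BUN/2.8
= 2·138 + 109/18 + 8/2.8
= 276 + 6.06 + 2.86
= 284.92 mOsm/kg ≈ 284.9 mOsm/kg
Osmolar gap = measured − calculated = 316 − 284.9 = 31.1 mOsm/kg

31.1 mOsm/kg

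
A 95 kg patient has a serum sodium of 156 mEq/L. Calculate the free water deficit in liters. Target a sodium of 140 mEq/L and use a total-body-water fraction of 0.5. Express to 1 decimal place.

TBW = 0.5 · 95 = 47.5 L
Free water deficit = TBW · (Na/140 − 1)
= 47.5 · (156/140 − 1)
= 47.5 · 0.1143
= 5.43 L

5.4 L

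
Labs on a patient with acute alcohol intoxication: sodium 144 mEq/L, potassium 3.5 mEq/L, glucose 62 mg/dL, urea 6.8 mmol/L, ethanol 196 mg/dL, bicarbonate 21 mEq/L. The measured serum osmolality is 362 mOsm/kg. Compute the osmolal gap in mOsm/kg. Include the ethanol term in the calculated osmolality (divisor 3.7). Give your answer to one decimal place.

10.8 mOsm/kg

Calculated osmolality = 2·Na + glucose/18 + urea + ethanol/3.7
= 2·144 + 62/18 + 6.8 + 196/3.7
= 288 + 3.44 + 6.80 + 52.97
= 351.21 mOsm/kg ≈ 351.2 mOsm/kg
Osmolar gap = measured − calculated = 362 − 351.2 = 10.8 mOsm/kg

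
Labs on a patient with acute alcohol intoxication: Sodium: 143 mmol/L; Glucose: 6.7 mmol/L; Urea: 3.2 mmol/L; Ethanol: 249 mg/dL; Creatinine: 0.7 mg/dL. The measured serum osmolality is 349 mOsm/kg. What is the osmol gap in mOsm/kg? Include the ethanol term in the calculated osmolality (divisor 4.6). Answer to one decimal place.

Calculated osmolality = 2·Na + glucose + urea + ethanol/4.6
= 2·143 + 6.7 + 3.2 + 249/4.6
= 286 + 6.70 + 3.20 + 54.13
= 350.03 mOsm/kg ≈ 350.0 mOsm/kg
Osmolar gap = measured − calculated = 349 − 350.0 = -1.0 mOsm/kg

-1.0 mOsm/kg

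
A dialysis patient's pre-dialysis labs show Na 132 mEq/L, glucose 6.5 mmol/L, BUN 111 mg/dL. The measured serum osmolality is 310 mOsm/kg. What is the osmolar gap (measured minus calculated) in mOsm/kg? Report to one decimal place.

-0.1 mOsm/kg

Calculated osmolality = 2·Na + glucose + BUN/2.8
= 2·132 + 6.5 + 111/2.8
= 264 + 6.50 + 39.64
= 310.14 mOsm/kg ≈ 310.1 mOsm/kg
Osmolar gap = measured − calculated = 310 − 310.1 = -0.1 mOsm/kg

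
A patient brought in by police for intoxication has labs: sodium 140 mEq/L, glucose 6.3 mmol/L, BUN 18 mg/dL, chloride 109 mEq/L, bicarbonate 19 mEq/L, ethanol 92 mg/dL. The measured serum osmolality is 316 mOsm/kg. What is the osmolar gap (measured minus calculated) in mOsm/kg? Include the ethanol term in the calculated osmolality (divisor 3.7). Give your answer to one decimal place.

-1.6 mOsm/kg

Calculated osmolality = 2·Na + glucose + BUN/2.8 + ethanol/3.7
= 2·140 + 6.3 + 18/2.8 + 92/3.7
= 280 + 6.30 + 6.43 + 24.86
= 317.59 mOsm/kg ≈ 317.6 mOsm/kg
Osmolar gap = measured − calculated = 316 − 317.6 = -1.6 mOsm/kg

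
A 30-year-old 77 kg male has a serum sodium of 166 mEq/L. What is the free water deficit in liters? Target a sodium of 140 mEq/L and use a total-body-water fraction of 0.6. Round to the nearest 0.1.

TBW = 0.6 · 77 = 46.2 L
Free water deficit = TBW · (Na/140 − 1)
= 46.2 · (166/140 − 1)
= 46.2 · 0.1857
= 8.58 L

8.6 L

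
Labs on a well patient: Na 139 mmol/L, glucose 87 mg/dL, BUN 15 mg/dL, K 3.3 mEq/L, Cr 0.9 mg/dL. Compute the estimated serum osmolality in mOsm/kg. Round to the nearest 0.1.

288.2 mOsm/kg

Calculated osmolality = 2·Na + glucose/18 + BUN/2.8
= 2·139 + 87/18 + 15/2.8
= 278 + 4.83 + 5.36
= 288.19 mOsm/kg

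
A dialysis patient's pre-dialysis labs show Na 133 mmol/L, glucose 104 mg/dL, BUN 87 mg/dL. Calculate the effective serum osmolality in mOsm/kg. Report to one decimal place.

271.8 mOsm/kg

Effective osmolality excludes urea (freely permeant across cell membranes):
2·Na + glucose/18
= 2·133 + 104/18
= 266 + 5.78
= 271.78 mOsm/kg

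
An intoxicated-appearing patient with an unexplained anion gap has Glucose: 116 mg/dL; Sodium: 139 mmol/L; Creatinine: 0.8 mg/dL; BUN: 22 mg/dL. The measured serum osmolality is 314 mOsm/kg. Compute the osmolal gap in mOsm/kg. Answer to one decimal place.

Calculated osmolality = 2·Na + glucose/18 + BUN/2.8
= 2·139 + 116/18 + 22/2.8
= 278 + 6.44 + 7.86
= 292.3 mOsm/kg ≈ 292.3 mOsm/kg
Osmolar gap = measured − calculated = 314 − 292.3 = 21.7 mOsm/kg

21.7 mOsm/kg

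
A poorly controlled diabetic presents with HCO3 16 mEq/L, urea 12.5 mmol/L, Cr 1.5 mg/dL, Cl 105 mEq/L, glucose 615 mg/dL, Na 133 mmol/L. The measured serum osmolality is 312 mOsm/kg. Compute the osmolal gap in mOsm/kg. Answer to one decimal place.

-0.7 mOsm/kg

Calculated osmolality = 2·Na + glucose/18 + urea
= 2·133 + 615/18 + 12.5
= 266 + 34.17 + 12.50
= 312.67 mOsm/kg ≈ 312.7 mOsm/kg
Osmolar gap = measured − calculated = 312 − 312.7 = -0.7 mOsm/kg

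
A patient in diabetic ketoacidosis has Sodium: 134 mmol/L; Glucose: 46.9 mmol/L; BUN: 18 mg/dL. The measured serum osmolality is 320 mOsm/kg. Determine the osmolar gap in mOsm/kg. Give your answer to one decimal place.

Calculated osmolality = 2·Na + glucose + BUN/2.8
= 2·134 + 46.9 + 18/2.8
= 268 + 46.90 + 6.43
= 321.33 mOsm/kg ≈ 321.3 mOsm/kg
Osmolar gap = measured − calculated = 320 − 321.3 = -1.3 mOsm/kg

-1.3 mOsm/kg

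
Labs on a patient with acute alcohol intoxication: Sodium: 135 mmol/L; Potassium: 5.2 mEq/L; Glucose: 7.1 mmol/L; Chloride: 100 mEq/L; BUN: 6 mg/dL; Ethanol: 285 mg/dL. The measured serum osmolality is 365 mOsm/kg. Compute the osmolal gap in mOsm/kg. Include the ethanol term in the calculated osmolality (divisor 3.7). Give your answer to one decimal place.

Calculated osmolality = 2·Na + glucose + BUN/2.8 + ethanol/3.7
= 2·135 + 7.1 + 6/2.8 + 285/3.7
= 270 + 7.10 + 2.14 + 77.03
= 356.27 mOsm/kg ≈ 356.3 mOsm/kg
Osmolar gap = measured − calculated = 365 − 356.3 = 8.7 mOsm/kg

8.7 mOsm/kg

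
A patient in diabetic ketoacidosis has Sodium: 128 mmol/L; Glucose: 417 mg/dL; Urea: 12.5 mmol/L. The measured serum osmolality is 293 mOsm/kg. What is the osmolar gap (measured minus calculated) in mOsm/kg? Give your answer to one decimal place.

1.3 mOsm/kg

Calculated osmolality = 2·Na + glucose/18 + urea
= 2·128 + 417/18 + 12.5
= 256 + 23.17 + 12.50
= 291.67 mOsm/kg ≈ 291.7 mOsm/kg
Osmolar gap = measured − calculated = 293 − 291.7 = 1.3 mOsm/kg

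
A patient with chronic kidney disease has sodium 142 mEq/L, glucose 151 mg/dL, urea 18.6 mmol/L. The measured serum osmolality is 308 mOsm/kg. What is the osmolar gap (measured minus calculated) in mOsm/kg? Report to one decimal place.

Calculated osmolality = 2·Na + glucose/18 + urea
= 2·142 + 151/18 + 18.6
= 284 + 8.39 + 18.60
= 310.99 mOsm/kg ≈ 311.0 mOsm/kg
Osmolar gap = measured − calculated = 308 − 311.0 = -3.0 mOsm/kg

-3.0 mOsm/kg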